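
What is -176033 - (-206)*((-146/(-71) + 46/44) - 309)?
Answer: -186696512/781 ≈ -2.3905e+5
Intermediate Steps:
-176033 - (-206)*((-146/(-71) + 46/44) - 309) = -176033 - (-206)*((-146*(-1/71) + 46*(1/44)) - 309) = -176033 - (-206)*((146/71 + 23/22) - 309) = -176033 - (-206)*(4845/1562 - 309) = -176033 - (-206)*(-477813)/1562 = -176033 - 1*49214739/781 = -176033 - 49214739/781 = -186696512/781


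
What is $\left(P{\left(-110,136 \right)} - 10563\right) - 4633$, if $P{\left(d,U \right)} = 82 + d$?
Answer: $-15224$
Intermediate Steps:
$\left(P{\left(-110,136 \right)} - 10563\right) - 4633 = \left(\left(82 - 110\right) - 10563\right) - 4633 = \left(-28 - 10563\right) - 4633 = -10591 - 4633 = -15224$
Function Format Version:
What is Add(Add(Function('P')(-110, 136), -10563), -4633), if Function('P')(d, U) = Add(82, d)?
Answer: -15224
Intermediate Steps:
Add(Add(Function('P')(-110, 136), -10563), -4633) = Add(Add(Add(82, -110), -10563), -4633) = Add(Add(-28, -10563), -4633) = Add(-10591, -4633) = -15224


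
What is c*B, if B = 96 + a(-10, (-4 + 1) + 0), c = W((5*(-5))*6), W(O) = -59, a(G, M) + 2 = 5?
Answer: -5841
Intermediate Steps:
a(G, M) = 3 (a(G, M) = -2 + 5 = 3)
c = -59
B = 99 (B = 96 + 3 = 99)
c*B = -59*99 = -5841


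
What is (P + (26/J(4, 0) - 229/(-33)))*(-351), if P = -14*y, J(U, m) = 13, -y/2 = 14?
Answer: -1548027/11 ≈ -1.4073e+5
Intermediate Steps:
y = -28 (y = -2*14 = -28)
P = 392 (P = -14*(-28) = 392)
(P + (26/J(4, 0) - 229/(-33)))*(-351) = (392 + (26/13 - 229/(-33)))*(-351) = (392 + (26*(1/13) - 229*(-1/33)))*(-351) = (392 + (2 + 229/33))*(-351) = (392 + 295/33)*(-351) = (13231/33)*(-351) = -1548027/11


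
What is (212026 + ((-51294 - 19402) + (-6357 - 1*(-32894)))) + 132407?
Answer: 300274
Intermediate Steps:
(212026 + ((-51294 - 19402) + (-6357 - 1*(-32894)))) + 132407 = (212026 + (-70696 + (-6357 + 32894))) + 132407 = (212026 + (-70696 + 26537)) + 132407 = (212026 - 44159) + 132407 = 167867 + 132407 = 300274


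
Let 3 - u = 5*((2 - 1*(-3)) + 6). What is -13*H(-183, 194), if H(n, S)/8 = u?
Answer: 5408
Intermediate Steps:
u = -52 (u = 3 - 5*((2 - 1*(-3)) + 6) = 3 - 5*((2 + 3) + 6) = 3 - 5*(5 + 6) = 3 - 5*11 = 3 - 1*55 = 3 - 55 = -52)
H(n, S) = -416 (H(n, S) = 8*(-52) = -416)
-13*H(-183, 194) = -13*(-416) = 5408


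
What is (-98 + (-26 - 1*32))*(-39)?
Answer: 6084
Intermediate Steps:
(-98 + (-26 - 1*32))*(-39) = (-98 + (-26 - 32))*(-39) = (-98 - 58)*(-39) = -156*(-39) = 6084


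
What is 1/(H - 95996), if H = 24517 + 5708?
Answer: -1/65771 ≈ -1.5204e-5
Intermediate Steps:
H = 30225
1/(H - 95996) = 1/(30225 - 95996) = 1/(-65771) = -1/65771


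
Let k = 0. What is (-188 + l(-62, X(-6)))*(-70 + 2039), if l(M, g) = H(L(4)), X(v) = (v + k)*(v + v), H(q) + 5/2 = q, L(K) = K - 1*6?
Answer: -758065/2 ≈ -3.7903e+5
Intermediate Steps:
L(K) = -6 + K (L(K) = K - 6 = -6 + K)
H(q) = -5/2 + q
X(v) = 2*v² (X(v) = (v + 0)*(v + v) = v*(2*v) = 2*v²)
l(M, g) = -9/2 (l(M, g) = -5/2 + (-6 + 4) = -5/2 - 2 = -9/2)
(-188 + l(-62, X(-6)))*(-70 + 2039) = (-188 - 9/2)*(-70 + 2039) = -385/2*1969 = -758065/2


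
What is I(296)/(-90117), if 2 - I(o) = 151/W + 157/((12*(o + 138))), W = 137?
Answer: -619075/64298119032 ≈ -9.6282e-6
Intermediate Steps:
I(o) = 123/137 - 157/(1656 + 12*o) (I(o) = 2 - (151/137 + 157/((12*(o + 138)))) = 2 - (151*(1/137) + 157/((12*(138 + o)))) = 2 - (151/137 + 157/(1656 + 12*o)) = 2 + (-151/137 - 157/(1656 + 12*o)) = 123/137 - 157/(1656 + 12*o))
I(296)/(-90117) = ((182179 + 1476*296)/(1644*(138 + 296)))/(-90117) = ((1/1644)*(182179 + 436896)/434)*(-1/90117) = ((1/1644)*(1/434)*619075)*(-1/90117) = (619075/713496)*(-1/90117) = -619075/64298119032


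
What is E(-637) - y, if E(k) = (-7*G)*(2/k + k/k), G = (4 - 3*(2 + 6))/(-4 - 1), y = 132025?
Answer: -12016815/91 ≈ -1.3205e+5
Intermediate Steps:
G = 4 (G = (4 - 3*8)/(-5) = (4 - 24)*(-⅕) = -20*(-⅕) = 4)
E(k) = -28 - 56/k (E(k) = (-7*4)*(2/k + k/k) = -28*(2/k + 1) = -28*(1 + 2/k) = -28 - 56/k)
E(-637) - y = (-28 - 56/(-637)) - 1*132025 = (-28 - 56*(-1/637)) - 132025 = (-28 + 8/91) - 132025 = -2540/91 - 132025 = -12016815/91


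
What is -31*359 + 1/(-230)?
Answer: -2559671/230 ≈ -11129.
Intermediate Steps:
-31*359 + 1/(-230) = -11129 - 1/230 = -2559671/230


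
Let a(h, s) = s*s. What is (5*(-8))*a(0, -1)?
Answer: -40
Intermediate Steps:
a(h, s) = s²
(5*(-8))*a(0, -1) = (5*(-8))*(-1)² = -40*1 = -40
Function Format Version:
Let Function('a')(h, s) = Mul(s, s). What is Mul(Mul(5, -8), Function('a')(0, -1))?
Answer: -40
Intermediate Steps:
Function('a')(h, s) = Pow(s, 2)
Mul(Mul(5, -8), Function('a')(0, -1)) = Mul(Mul(5, -8), Pow(-1, 2)) = Mul(-40, 1) = -40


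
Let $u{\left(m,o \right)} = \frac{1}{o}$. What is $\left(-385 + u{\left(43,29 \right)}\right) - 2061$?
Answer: $- \frac{70933}{29} \approx -2446.0$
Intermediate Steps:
$\left(-385 + u{\left(43,29 \right)}\right) - 2061 = \left(-385 + \frac{1}{29}\right) - 2061 = - \frac{11164}{29} - 2061 = - \frac{70933}{29}$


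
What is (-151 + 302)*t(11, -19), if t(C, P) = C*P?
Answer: -31559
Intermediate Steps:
(-151 + 302)*t(11, -19) = (-151 + 302)*(11*(-19)) = 151*(-209) = -31559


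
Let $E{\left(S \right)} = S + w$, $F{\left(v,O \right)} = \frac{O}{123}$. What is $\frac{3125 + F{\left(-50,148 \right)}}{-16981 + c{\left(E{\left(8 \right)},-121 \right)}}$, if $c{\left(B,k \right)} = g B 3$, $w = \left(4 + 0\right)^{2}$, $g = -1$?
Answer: $- \frac{384523}{2097519} \approx -0.18332$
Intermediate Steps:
$F{\left(v,O \right)} = \frac{O}{123}$ ($F{\left(v,O \right)} = O \frac{1}{123} = \frac{O}{123}$)
$w = 16$ ($w = 4^{2} = 16$)
$E{\left(S \right)} = 16 + S$ ($E{\left(S \right)} = S + 16 = 16 + S$)
$c{\left(B,k \right)} = - 3 B$ ($c{\left(B,k \right)} = - B 3 = - 3 B$)
$\frac{3125 + F{\left(-50,148 \right)}}{-16981 + c{\left(E{\left(8 \right)},-121 \right)}} = \frac{3125 + \frac{1}{123} \cdot 148}{-16981 - 3 \left(16 + 8\right)} = \frac{3125 + \frac{148}{123}}{-16981 - 72} = \frac{384523}{123 \left(-16981 - 72\right)} = \frac{384523}{123 \left(-17053\right)} = \frac{384523}{123} \left(- \frac{1}{17053}\right) = - \frac{384523}{2097519}$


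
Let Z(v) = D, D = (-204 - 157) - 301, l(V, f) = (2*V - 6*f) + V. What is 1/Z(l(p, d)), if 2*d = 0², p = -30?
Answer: -1/662 ≈ -0.0015106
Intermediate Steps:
d = 0 (d = (½)*0² = (½)*0 = 0)
l(V, f) = -6*f + 3*V (l(V, f) = (-6*f + 2*V) + V = -6*f + 3*V)
D = -662 (D = -361 - 301 = -662)
Z(v) = -662
1/Z(l(p, d)) = 1/(-662) = -1/662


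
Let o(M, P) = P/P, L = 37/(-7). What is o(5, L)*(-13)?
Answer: -13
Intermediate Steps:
L = -37/7 (L = 37*(-⅐) = -37/7 ≈ -5.2857)
o(M, P) = 1
o(5, L)*(-13) = 1*(-13) = -13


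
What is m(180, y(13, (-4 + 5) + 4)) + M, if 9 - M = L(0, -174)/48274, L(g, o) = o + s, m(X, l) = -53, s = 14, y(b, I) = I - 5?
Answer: -1061948/24137 ≈ -43.997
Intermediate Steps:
y(b, I) = -5 + I
L(g, o) = 14 + o (L(g, o) = o + 14 = 14 + o)
M = 217313/24137 (M = 9 - (14 - 174)/48274 = 9 - (-160)/48274 = 9 - 1*(-80/24137) = 9 + 80/24137 = 217313/24137 ≈ 9.0033)
m(180, y(13, (-4 + 5) + 4)) + M = -53 + 217313/24137 = -1061948/24137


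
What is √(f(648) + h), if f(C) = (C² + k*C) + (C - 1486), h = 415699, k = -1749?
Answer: I*√298587 ≈ 546.43*I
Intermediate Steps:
f(C) = -1486 + C² - 1748*C (f(C) = (C² - 1749*C) + (C - 1486) = (C² - 1749*C) + (-1486 + C) = -1486 + C² - 1748*C)
√(f(648) + h) = √((-1486 + 648² - 1748*648) + 415699) = √((-1486 + 419904 - 1132704) + 415699) = √(-714286 + 415699) = √(-298587) = I*√298587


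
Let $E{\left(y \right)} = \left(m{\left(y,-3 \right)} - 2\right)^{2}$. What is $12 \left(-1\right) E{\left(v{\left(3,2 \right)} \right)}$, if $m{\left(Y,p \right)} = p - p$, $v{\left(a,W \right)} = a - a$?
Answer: $-48$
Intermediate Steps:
$v{\left(a,W \right)} = 0$
$m{\left(Y,p \right)} = 0$
$E{\left(y \right)} = 4$ ($E{\left(y \right)} = \left(0 - 2\right)^{2} = \left(-2\right)^{2} = 4$)
$12 \left(-1\right) E{\left(v{\left(3,2 \right)} \right)} = 12 \left(-1\right) 4 = \left(-12\right) 4 = -48$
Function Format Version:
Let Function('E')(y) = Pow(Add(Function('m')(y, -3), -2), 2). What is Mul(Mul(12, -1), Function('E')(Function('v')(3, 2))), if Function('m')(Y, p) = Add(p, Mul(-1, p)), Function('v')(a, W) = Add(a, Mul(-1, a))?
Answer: -48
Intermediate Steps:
Function('v')(a, W) = 0
Function('m')(Y, p) = 0
Function('E')(y) = 4 (Function('E')(y) = Pow(Add(0, -2), 2) = Pow(-2, 2) = 4)
Mul(Mul(12, -1), Function('E')(Function('v')(3, 2))) = Mul(Mul(12, -1), 4) = Mul(-12, 4) = -48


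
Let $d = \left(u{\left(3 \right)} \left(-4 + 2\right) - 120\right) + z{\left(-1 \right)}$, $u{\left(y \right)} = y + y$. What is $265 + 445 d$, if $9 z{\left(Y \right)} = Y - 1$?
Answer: $- \frac{527165}{9} \approx -58574.0$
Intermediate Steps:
$z{\left(Y \right)} = - \frac{1}{9} + \frac{Y}{9}$ ($z{\left(Y \right)} = \frac{Y - 1}{9} = \frac{-1 + Y}{9} = - \frac{1}{9} + \frac{Y}{9}$)
$u{\left(y \right)} = 2 y$
$d = - \frac{1190}{9}$ ($d = \left(2 \cdot 3 \left(-4 + 2\right) - 120\right) + \left(- \frac{1}{9} + \frac{1}{9} \left(-1\right)\right) = \left(6 \left(-2\right) - 120\right) - \frac{2}{9} = \left(-12 - 120\right) - \frac{2}{9} = -132 - \frac{2}{9} = - \frac{1190}{9} \approx -132.22$)
$265 + 445 d = 265 + 445 \left(- \frac{1190}{9}\right) = 265 - \frac{529550}{9} = - \frac{527165}{9}$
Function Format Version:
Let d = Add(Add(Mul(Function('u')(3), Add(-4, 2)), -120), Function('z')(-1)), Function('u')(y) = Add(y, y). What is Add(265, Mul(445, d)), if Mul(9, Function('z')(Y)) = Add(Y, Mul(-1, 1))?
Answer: Rational(-527165, 9) ≈ -58574.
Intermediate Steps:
Function('z')(Y) = Add(Rational(-1, 9), Mul(Rational(1, 9), Y)) (Function('z')(Y) = Mul(Rational(1, 9), Add(Y, Mul(-1, 1))) = Mul(Rational(1, 9), Add(Y, -1)) = Mul(Rational(1, 9), Add(-1, Y)) = Add(Rational(-1, 9), Mul(Rational(1, 9), Y)))
Function('u')(y) = Mul(2, y)
d = Rational(-1190, 9) (d = Add(Add(Mul(Mul(2, 3), Add(-4, 2)), -120), Add(Rational(-1, 9), Mul(Rational(1, 9), -1))) = Add(Add(Mul(6, -2), -120), Add(Rational(-1, 9), Rational(-1, 9))) = Add(Add(-12, -120), Rational(-2, 9)) = Add(-132, Rational(-2, 9)) = Rational(-1190, 9) ≈ -132.22)
Add(265, Mul(445, d)) = Add(265, Mul(445, Rational(-1190, 9))) = Add(265, Rational(-529550, 9)) = Rational(-527165, 9)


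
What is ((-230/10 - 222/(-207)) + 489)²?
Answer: 1038643984/4761 ≈ 2.1816e+5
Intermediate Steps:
((-230/10 - 222/(-207)) + 489)² = ((-230*⅒ - 222*(-1/207)) + 489)² = ((-23 + 74/69) + 489)² = (-1513/69 + 489)² = (32228/69)² = 1038643984/4761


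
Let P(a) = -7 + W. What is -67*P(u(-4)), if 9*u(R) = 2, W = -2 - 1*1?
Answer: 670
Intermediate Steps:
W = -3 (W = -2 - 1 = -3)
u(R) = 2/9 (u(R) = (1/9)*2 = 2/9)
P(a) = -10 (P(a) = -7 - 3 = -10)
-67*P(u(-4)) = -67*(-10) = 670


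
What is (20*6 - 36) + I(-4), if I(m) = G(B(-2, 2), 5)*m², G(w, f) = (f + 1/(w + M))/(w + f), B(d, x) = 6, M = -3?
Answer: 3028/33 ≈ 91.758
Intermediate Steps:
G(w, f) = (f + 1/(-3 + w))/(f + w) (G(w, f) = (f + 1/(w - 3))/(w + f) = (f + 1/(-3 + w))/(f + w))
I(m) = 16*m²/33 (I(m) = ((1 - 3*5 + 5*6)/(6² - 3*5 - 3*6 + 5*6))*m² = ((1 - 15 + 30)/(36 - 15 - 18 + 30))*m² = (16/33)*m² = ((1/33)*16)*m² = 16*m²/33)
(20*6 - 36) + I(-4) = (20*6 - 36) + (16/33)*(-4)² = (120 - 36) + (16/33)*16 = 84 + 256/33 = 3028/33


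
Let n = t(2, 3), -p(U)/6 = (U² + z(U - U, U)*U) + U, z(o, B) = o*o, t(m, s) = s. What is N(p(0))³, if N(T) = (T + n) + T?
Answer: 27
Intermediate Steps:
z(o, B) = o²
p(U) = -6*U - 6*U² (p(U) = -6*((U² + (U - U)²*U) + U) = -6*((U² + 0²*U) + U) = -6*((U² + 0*U) + U) = -6*((U² + 0) + U) = -6*(U² + U) = -6*(U + U²) = -6*U - 6*U²)
n = 3
N(T) = 3 + 2*T (N(T) = (T + 3) + T = (3 + T) + T = 3 + 2*T)
N(p(0))³ = (3 + 2*(-6*0*(1 + 0)))³ = (3 + 2*(-6*0*1))³ = (3 + 2*0)³ = (3 + 0)³ = 3³ = 27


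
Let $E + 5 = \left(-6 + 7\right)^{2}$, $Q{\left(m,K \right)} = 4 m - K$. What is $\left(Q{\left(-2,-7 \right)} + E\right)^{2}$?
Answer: $25$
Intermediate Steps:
$Q{\left(m,K \right)} = - K + 4 m$
$E = -4$ ($E = -5 + \left(-6 + 7\right)^{2} = -5 + 1^{2} = -5 + 1 = -4$)
$\left(Q{\left(-2,-7 \right)} + E\right)^{2} = \left(\left(\left(-1\right) \left(-7\right) + 4 \left(-2\right)\right) - 4\right)^{2} = \left(\left(7 - 8\right) - 4\right)^{2} = \left(-1 - 4\right)^{2} = \left(-5\right)^{2} = 25$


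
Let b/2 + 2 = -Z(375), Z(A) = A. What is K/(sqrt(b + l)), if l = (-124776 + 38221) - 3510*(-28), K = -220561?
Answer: -220561*sqrt(1219)/3657 ≈ -2105.7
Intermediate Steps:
b = -754 (b = -4 + 2*(-1*375) = -4 + 2*(-375) = -4 - 750 = -754)
l = 11725 (l = -86555 + 98280 = 11725)
K/(sqrt(b + l)) = -220561/sqrt(-754 + 11725) = -220561*sqrt(1219)/3657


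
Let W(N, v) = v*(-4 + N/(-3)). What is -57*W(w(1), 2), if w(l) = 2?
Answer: 532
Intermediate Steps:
W(N, v) = v*(-4 - N/3) (W(N, v) = v*(-4 + N*(-⅓)) = v*(-4 - N/3))
-57*W(w(1), 2) = -(-19)*2*(12 + 2) = -(-19)*2*14 = -57*(-28/3) = 532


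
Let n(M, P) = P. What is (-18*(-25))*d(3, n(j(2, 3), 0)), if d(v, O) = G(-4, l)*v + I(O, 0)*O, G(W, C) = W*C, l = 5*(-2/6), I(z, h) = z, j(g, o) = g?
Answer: 9000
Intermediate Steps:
l = -5/3 (l = 5*(-2*1/6) = 5*(-1/3) = -5/3 ≈ -1.6667)
G(W, C) = C*W
d(v, O) = O**2 + 20*v/3 (d(v, O) = (-5/3*(-4))*v + O*O = 20*v/3 + O**2 = O**2 + 20*v/3)
(-18*(-25))*d(3, n(j(2, 3), 0)) = (-18*(-25))*(0**2 + (20/3)*3) = 450*(0 + 20) = 450*20 = 9000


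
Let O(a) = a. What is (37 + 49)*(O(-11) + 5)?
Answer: -516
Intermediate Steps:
(37 + 49)*(O(-11) + 5) = (37 + 49)*(-11 + 5) = 86*(-6) = -516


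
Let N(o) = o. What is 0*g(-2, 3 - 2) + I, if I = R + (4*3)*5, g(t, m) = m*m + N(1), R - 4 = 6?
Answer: 70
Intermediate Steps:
R = 10 (R = 4 + 6 = 10)
g(t, m) = 1 + m² (g(t, m) = m*m + 1 = m² + 1 = 1 + m²)
I = 70 (I = 10 + (4*3)*5 = 10 + 12*5 = 10 + 60 = 70)
0*g(-2, 3 - 2) + I = 0*(1 + (3 - 2)²) + 70 = 0*(1 + 1²) + 70 = 0*(1 + 1) + 70 = 0*2 + 70 = 0 + 70 = 70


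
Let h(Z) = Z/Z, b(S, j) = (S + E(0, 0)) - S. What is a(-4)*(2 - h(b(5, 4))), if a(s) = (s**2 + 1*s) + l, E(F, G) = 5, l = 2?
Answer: 14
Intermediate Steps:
b(S, j) = 5 (b(S, j) = (S + 5) - S = (5 + S) - S = 5)
h(Z) = 1
a(s) = 2 + s + s**2 (a(s) = (s**2 + 1*s) + 2 = (s**2 + s) + 2 = (s + s**2) + 2 = 2 + s + s**2)
a(-4)*(2 - h(b(5, 4))) = (2 - 4 + (-4)**2)*(2 - 1*1) = (2 - 4 + 16)*(2 - 1) = 14*1 = 14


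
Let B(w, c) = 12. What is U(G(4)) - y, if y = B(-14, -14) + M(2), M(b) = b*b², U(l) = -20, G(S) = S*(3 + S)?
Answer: -40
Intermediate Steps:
M(b) = b³
y = 20 (y = 12 + 2³ = 12 + 8 = 20)
U(G(4)) - y = -20 - 1*20 = -20 - 20 = -40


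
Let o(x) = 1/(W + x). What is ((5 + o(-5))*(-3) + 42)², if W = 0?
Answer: 19044/25 ≈ 761.76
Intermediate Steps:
o(x) = 1/x (o(x) = 1/(0 + x) = 1/x)
((5 + o(-5))*(-3) + 42)² = ((5 + 1/(-5))*(-3) + 42)² = ((5 - ⅕)*(-3) + 42)² = ((24/5)*(-3) + 42)² = (-72/5 + 42)² = (138/5)² = 19044/25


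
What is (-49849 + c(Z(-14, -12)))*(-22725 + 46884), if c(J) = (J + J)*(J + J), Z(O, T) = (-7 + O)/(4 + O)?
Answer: -30096895656/25 ≈ -1.2039e+9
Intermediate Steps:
Z(O, T) = (-7 + O)/(4 + O)
c(J) = 4*J**2 (c(J) = (2*J)*(2*J) = 4*J**2)
(-49849 + c(Z(-14, -12)))*(-22725 + 46884) = (-49849 + 4*((-7 - 14)/(4 - 14))**2)*(-22725 + 46884) = (-49849 + 4*(-21/(-10))**2)*24159 = (-49849 + 4*(-1/10*(-21))**2)*24159 = (-49849 + 4*(21/10)**2)*24159 = (-49849 + 4*(441/100))*24159 = (-49849 + 441/25)*24159 = -1245784/25*24159 = -30096895656/25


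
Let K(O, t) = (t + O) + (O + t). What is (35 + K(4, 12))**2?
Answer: 4489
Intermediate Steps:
K(O, t) = 2*O + 2*t (K(O, t) = (O + t) + (O + t) = 2*O + 2*t)
(35 + K(4, 12))**2 = (35 + (2*4 + 2*12))**2 = (35 + (8 + 24))**2 = (35 + 32)**2 = 67**2 = 4489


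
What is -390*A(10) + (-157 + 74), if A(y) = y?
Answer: -3983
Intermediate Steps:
-390*A(10) + (-157 + 74) = -390*10 + (-157 + 74) = -3900 - 83 = -3983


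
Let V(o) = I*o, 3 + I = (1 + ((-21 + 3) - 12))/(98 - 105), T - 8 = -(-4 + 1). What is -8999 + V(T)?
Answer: -62905/7 ≈ -8986.4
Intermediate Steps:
T = 11 (T = 8 - (-4 + 1) = 8 - 1*(-3) = 8 + 3 = 11)
I = 8/7 (I = -3 + (1 + ((-21 + 3) - 12))/(98 - 105) = -3 + (1 + (-18 - 12))/(-7) = -3 + (1 - 30)*(-⅐) = -3 - 29*(-⅐) = -3 + 29/7 = 8/7 ≈ 1.1429)
V(o) = 8*o/7
-8999 + V(T) = -8999 + (8/7)*11 = -8999 + 88/7 = -62905/7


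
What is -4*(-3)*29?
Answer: 348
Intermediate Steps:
-4*(-3)*29 = -1*(-12)*29 = 12*29 = 348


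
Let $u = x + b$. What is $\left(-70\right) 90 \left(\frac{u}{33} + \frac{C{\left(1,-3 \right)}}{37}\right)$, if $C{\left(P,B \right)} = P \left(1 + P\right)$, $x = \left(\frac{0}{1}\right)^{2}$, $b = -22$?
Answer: $\frac{142800}{37} \approx 3859.5$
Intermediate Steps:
$x = 0$ ($x = \left(0 \cdot 1\right)^{2} = 0^{2} = 0$)
$u = -22$ ($u = 0 - 22 = -22$)
$\left(-70\right) 90 \left(\frac{u}{33} + \frac{C{\left(1,-3 \right)}}{37}\right) = \left(-70\right) 90 \left(- \frac{22}{33} + \frac{1 \left(1 + 1\right)}{37}\right) = - 6300 \left(\left(-22\right) \frac{1}{33} + 1 \cdot 2 \cdot \frac{1}{37}\right) = - 6300 \left(- \frac{2}{3} + 2 \cdot \frac{1}{37}\right) = - 6300 \left(- \frac{2}{3} + \frac{2}{37}\right) = \left(-6300\right) \left(- \frac{68}{111}\right) = \frac{142800}{37}$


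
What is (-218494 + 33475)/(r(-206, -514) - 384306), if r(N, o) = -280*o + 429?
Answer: 185019/239957 ≈ 0.77105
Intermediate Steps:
r(N, o) = 429 - 280*o
(-218494 + 33475)/(r(-206, -514) - 384306) = (-218494 + 33475)/((429 - 280*(-514)) - 384306) = -185019/((429 + 143920) - 384306) = -185019/(144349 - 384306) = -185019/(-239957) = -185019*(-1/239957) = 185019/239957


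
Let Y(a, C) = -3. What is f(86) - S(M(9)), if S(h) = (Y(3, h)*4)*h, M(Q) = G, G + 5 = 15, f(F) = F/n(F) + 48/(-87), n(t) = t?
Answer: 3493/29 ≈ 120.45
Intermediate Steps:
f(F) = 13/29 (f(F) = F/F + 48/(-87) = 1 + 48*(-1/87) = 1 - 16/29 = 13/29)
G = 10 (G = -5 + 15 = 10)
M(Q) = 10
S(h) = -12*h (S(h) = (-3*4)*h = -12*h)
f(86) - S(M(9)) = 13/29 - (-12)*10 = 13/29 - 1*(-120) = 13/29 + 120 = 3493/29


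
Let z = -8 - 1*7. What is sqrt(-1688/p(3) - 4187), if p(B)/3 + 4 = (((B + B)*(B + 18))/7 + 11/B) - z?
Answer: I*sqrt(206007)/7 ≈ 64.84*I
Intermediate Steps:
z = -15 (z = -8 - 7 = -15)
p(B) = 33 + 33/B + 6*B*(18 + B)/7 (p(B) = -12 + 3*((((B + B)*(B + 18))/7 + 11/B) - 1*(-15)) = -12 + 3*((((2*B)*(18 + B))*(1/7) + 11/B) + 15) = -12 + 3*(((2*B*(18 + B))*(1/7) + 11/B) + 15) = -12 + 3*((2*B*(18 + B)/7 + 11/B) + 15) = -12 + 3*((11/B + 2*B*(18 + B)/7) + 15) = -12 + 3*(15 + 11/B + 2*B*(18 + B)/7) = -12 + (45 + 33/B + 6*B*(18 + B)/7) = 33 + 33/B + 6*B*(18 + B)/7)
sqrt(-1688/p(3) - 4187) = sqrt(-1688/(33 + 33/3 + (6/7)*3**2 + (108/7)*3) - 4187) = sqrt(-1688/(33 + 33*(1/3) + (6/7)*9 + 324/7) - 4187) = sqrt(-1688/(33 + 11 + 54/7 + 324/7) - 4187) = sqrt(-1688/98 - 4187) = sqrt(-1688*1/98 - 4187) = sqrt(-844/49 - 4187) = sqrt(-206007/49) = I*sqrt(206007)/7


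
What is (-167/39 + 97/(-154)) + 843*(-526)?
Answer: -2663198009/6006 ≈ -4.4342e+5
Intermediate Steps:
(-167/39 + 97/(-154)) + 843*(-526) = (-167*1/39 + 97*(-1/154)) - 443418 = (-167/39 - 97/154) - 443418 = -29501/6006 - 443418 = -2663198009/6006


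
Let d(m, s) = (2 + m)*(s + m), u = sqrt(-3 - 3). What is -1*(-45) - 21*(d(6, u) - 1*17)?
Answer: -606 - 168*I*sqrt(6) ≈ -606.0 - 411.51*I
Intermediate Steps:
u = I*sqrt(6) (u = sqrt(-6) = I*sqrt(6) ≈ 2.4495*I)
d(m, s) = (2 + m)*(m + s)
-1*(-45) - 21*(d(6, u) - 1*17) = -1*(-45) - 21*((6**2 + 2*6 + 2*(I*sqrt(6)) + 6*(I*sqrt(6))) - 1*17) = 45 - 21*((36 + 12 + 2*I*sqrt(6) + 6*I*sqrt(6)) - 17) = 45 - 21*((48 + 8*I*sqrt(6)) - 17) = 45 - 21*(31 + 8*I*sqrt(6)) = 45 + (-651 - 168*I*sqrt(6)) = -606 - 168*I*sqrt(6)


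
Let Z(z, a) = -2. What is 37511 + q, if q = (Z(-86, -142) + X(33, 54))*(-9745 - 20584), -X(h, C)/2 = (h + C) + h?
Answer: 7377129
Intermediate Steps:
X(h, C) = -4*h - 2*C (X(h, C) = -2*((h + C) + h) = -2*((C + h) + h) = -2*(C + 2*h) = -4*h - 2*C)
q = 7339618 (q = (-2 + (-4*33 - 2*54))*(-9745 - 20584) = (-2 + (-132 - 108))*(-30329) = (-2 - 240)*(-30329) = -242*(-30329) = 7339618)
37511 + q = 37511 + 7339618 = 7377129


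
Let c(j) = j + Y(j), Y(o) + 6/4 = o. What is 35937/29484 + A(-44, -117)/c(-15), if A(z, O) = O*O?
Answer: -67603/156 ≈ -433.35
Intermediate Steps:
A(z, O) = O²
Y(o) = -3/2 + o
c(j) = -3/2 + 2*j (c(j) = j + (-3/2 + j) = -3/2 + 2*j)
35937/29484 + A(-44, -117)/c(-15) = 35937/29484 + (-117)²/(-3/2 + 2*(-15)) = 35937*(1/29484) + 13689/(-3/2 - 30) = 1331/1092 + 13689/(-63/2) = 1331/1092 + 13689*(-2/63) = 1331/1092 - 3042/7 = -67603/156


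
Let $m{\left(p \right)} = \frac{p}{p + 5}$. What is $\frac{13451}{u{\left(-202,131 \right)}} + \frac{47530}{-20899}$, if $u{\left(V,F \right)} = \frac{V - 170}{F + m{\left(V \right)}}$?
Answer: $- \frac{235965705631}{49405236} \approx -4776.1$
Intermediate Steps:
$m{\left(p \right)} = \frac{p}{5 + p}$
$u{\left(V,F \right)} = \frac{-170 + V}{F + \frac{V}{5 + V}}$ ($u{\left(V,F \right)} = \frac{V - 170}{F + \frac{V}{5 + V}} = \frac{-170 + V}{F + \frac{V}{5 + V}}$)
$\frac{13451}{u{\left(-202,131 \right)}} + \frac{47530}{-20899} = \frac{13451}{\frac{1}{-202 + 131 \left(5 - 202\right)} \left(-170 - 202\right) \left(5 - 202\right)} + \frac{47530}{-20899} = \frac{13451}{\frac{1}{-202 + 131 \left(-197\right)} \left(-372\right) \left(-197\right)} + 47530 \left(- \frac{1}{20899}\right) = \frac{13451}{\frac{1}{-202 - 25807} \left(-372\right) \left(-197\right)} - \frac{47530}{20899} = \frac{13451}{\frac{1}{-26009} \left(-372\right) \left(-197\right)} - \frac{47530}{20899} = \frac{13451}{\left(- \frac{1}{26009}\right) \left(-372\right) \left(-197\right)} - \frac{47530}{20899} = \frac{13451}{- \frac{2364}{839}} - \frac{47530}{20899} = 13451 \left(- \frac{839}{2364}\right) - \frac{47530}{20899} = - \frac{11285389}{2364} - \frac{47530}{20899} = - \frac{235965705631}{49405236}$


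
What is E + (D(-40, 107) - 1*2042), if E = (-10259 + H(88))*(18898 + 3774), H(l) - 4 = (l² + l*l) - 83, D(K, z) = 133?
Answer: 116758891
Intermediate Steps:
H(l) = -79 + 2*l² (H(l) = 4 + ((l² + l*l) - 83) = 4 + ((l² + l²) - 83) = 4 + (2*l² - 83) = 4 + (-83 + 2*l²) = -79 + 2*l²)
E = 116760800 (E = (-10259 + (-79 + 2*88²))*(18898 + 3774) = (-10259 + (-79 + 2*7744))*22672 = (-10259 + (-79 + 15488))*22672 = (-10259 + 15409)*22672 = 5150*22672 = 116760800)
E + (D(-40, 107) - 1*2042) = 116760800 + (133 - 1*2042) = 116760800 + (133 - 2042) = 116760800 - 1909 = 116758891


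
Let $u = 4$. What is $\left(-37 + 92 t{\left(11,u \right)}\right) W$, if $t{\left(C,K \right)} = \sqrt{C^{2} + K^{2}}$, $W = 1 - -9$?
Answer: $-370 + 920 \sqrt{137} \approx 10398.0$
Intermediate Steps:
$W = 10$ ($W = 1 + 9 = 10$)
$\left(-37 + 92 t{\left(11,u \right)}\right) W = \left(-37 + 92 \sqrt{11^{2} + 4^{2}}\right) 10 = \left(-37 + 92 \sqrt{121 + 16}\right) 10 = \left(-37 + 92 \sqrt{137}\right) 10 = -370 + 920 \sqrt{137}$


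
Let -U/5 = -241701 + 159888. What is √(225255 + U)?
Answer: 12*√4405 ≈ 796.44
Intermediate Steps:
U = 409065 (U = -5*(-241701 + 159888) = -5*(-81813) = 409065)
√(225255 + U) = √(225255 + 409065) = √634320 = 12*√4405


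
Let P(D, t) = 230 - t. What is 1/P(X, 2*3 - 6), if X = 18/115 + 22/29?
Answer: 1/230 ≈ 0.0043478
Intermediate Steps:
X = 3052/3335 (X = 18*(1/115) + 22*(1/29) = 18/115 + 22/29 = 3052/3335 ≈ 0.91514)
1/P(X, 2*3 - 6) = 1/(230 - (2*3 - 6)) = 1/(230 - (6 - 6)) = 1/(230 - 1*0) = 1/(230 + 0) = 1/230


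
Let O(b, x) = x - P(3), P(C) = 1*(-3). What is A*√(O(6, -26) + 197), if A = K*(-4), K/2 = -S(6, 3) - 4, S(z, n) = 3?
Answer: 56*√174 ≈ 738.69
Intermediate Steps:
P(C) = -3
O(b, x) = 3 + x (O(b, x) = x - 1*(-3) = x + 3 = 3 + x)
K = -14 (K = 2*(-1*3 - 4) = 2*(-3 - 4) = 2*(-7) = -14)
A = 56 (A = -14*(-4) = 56)
A*√(O(6, -26) + 197) = 56*√((3 - 26) + 197) = 56*√(-23 + 197) = 56*√174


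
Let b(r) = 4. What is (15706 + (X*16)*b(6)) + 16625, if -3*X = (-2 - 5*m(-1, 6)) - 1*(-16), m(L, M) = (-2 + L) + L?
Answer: 94817/3 ≈ 31606.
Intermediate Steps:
m(L, M) = -2 + 2*L
X = -34/3 (X = -((-2 - 5*(-2 + 2*(-1))) - 1*(-16))/3 = -((-2 - 5*(-2 - 2)) + 16)/3 = -((-2 - 5*(-4)) + 16)/3 = -((-2 + 20) + 16)/3 = -(18 + 16)/3 = -⅓*34 = -34/3 ≈ -11.333)
(15706 + (X*16)*b(6)) + 16625 = (15706 - 34/3*16*4) + 16625 = (15706 - 544/3*4) + 16625 = (15706 - 2176/3) + 16625 = 44942/3 + 16625 = 94817/3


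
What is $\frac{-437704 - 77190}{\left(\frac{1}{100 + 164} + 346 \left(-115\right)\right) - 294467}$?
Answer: $\frac{135932016}{88243847} \approx 1.5404$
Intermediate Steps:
$\frac{-437704 - 77190}{\left(\frac{1}{100 + 164} + 346 \left(-115\right)\right) - 294467} = - \frac{514894}{\left(\frac{1}{264} - 39790\right) - 294467} = - \frac{514894}{- \frac{10504559}{264} - 294467} = - \frac{514894}{- \frac{88243847}{264}} = \left(-514894\right) \left(- \frac{264}{88243847}\right) = \frac{135932016}{88243847}$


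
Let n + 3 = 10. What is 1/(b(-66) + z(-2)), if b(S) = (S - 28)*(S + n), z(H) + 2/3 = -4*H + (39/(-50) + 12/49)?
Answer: 7350/40813067 ≈ 0.00018009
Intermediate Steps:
n = 7 (n = -3 + 10 = 7)
z(H) = -8833/7350 - 4*H (z(H) = -⅔ + (-4*H + (39/(-50) + 12/49)) = -⅔ + (-4*H + (39*(-1/50) + 12*(1/49))) = -⅔ + (-4*H + (-39/50 + 12/49)) = -⅔ + (-4*H - 1311/2450) = -⅔ + (-1311/2450 - 4*H) = -8833/7350 - 4*H)
b(S) = (-28 + S)*(7 + S) (b(S) = (S - 28)*(S + 7) = (-28 + S)*(7 + S))
1/(b(-66) + z(-2)) = 1/((-196 + (-66)² - 21*(-66)) + (-8833/7350 - 4*(-2))) = 1/((-196 + 4356 + 1386) + (-8833/7350 + 8)) = 1/(5546 + 49967/7350) = 1/(40813067/7350) = 7350/40813067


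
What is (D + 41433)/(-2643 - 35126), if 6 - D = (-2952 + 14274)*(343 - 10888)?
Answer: -119431929/37769 ≈ -3162.2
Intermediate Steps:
D = 119390496 (D = 6 - (-2952 + 14274)*(343 - 10888) = 6 - 11322*(-10545) = 6 - 1*(-119390490) = 6 + 119390490 = 119390496)
(D + 41433)/(-2643 - 35126) = (119390496 + 41433)/(-2643 - 35126) = 119431929/(-37769) = 119431929*(-1/37769) = -119431929/37769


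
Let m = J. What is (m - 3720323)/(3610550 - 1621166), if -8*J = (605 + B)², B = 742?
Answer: -31576993/15915072 ≈ -1.9841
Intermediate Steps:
J = -1814409/8 (J = -(605 + 742)²/8 = -⅛*1347² = -⅛*1814409 = -1814409/8 ≈ -2.2680e+5)
m = -1814409/8 ≈ -2.2680e+5
(m - 3720323)/(3610550 - 1621166) = (-1814409/8 - 3720323)/(3610550 - 1621166) = -31576993/8/1989384 = -31576993/8*1/1989384 = -31576993/15915072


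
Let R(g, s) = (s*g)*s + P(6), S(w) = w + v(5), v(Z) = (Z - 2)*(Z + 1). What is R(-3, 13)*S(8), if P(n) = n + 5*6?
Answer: -12246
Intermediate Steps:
v(Z) = (1 + Z)*(-2 + Z) (v(Z) = (-2 + Z)*(1 + Z) = (1 + Z)*(-2 + Z))
P(n) = 30 + n (P(n) = n + 30 = 30 + n)
S(w) = 18 + w (S(w) = w + (-2 + 5² - 1*5) = w + (-2 + 25 - 5) = w + 18 = 18 + w)
R(g, s) = 36 + g*s² (R(g, s) = (s*g)*s + (30 + 6) = (g*s)*s + 36 = g*s² + 36 = 36 + g*s²)
R(-3, 13)*S(8) = (36 - 3*13²)*(18 + 8) = (36 - 3*169)*26 = (36 - 507)*26 = -471*26 = -12246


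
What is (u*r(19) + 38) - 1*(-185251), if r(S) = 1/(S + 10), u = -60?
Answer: 5373321/29 ≈ 1.8529e+5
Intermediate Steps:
r(S) = 1/(10 + S)
(u*r(19) + 38) - 1*(-185251) = (-60/(10 + 19) + 38) - 1*(-185251) = (-60/29 + 38) + 185251 = 1042/29 + 185251 = 5373321/29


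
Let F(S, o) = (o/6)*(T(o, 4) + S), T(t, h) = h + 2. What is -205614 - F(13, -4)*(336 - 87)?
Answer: -202460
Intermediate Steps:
T(t, h) = 2 + h
F(S, o) = o*(6 + S)/6 (F(S, o) = (o/6)*((2 + 4) + S) = (o*(1/6))*(6 + S) = (o/6)*(6 + S) = o*(6 + S)/6)
-205614 - F(13, -4)*(336 - 87) = -205614 - (1/6)*(-4)*(6 + 13)*(336 - 87) = -205614 - (1/6)*(-4)*19*249 = -205614 - (-38)*249/3 = -205614 - 1*(-3154) = -205614 + 3154 = -202460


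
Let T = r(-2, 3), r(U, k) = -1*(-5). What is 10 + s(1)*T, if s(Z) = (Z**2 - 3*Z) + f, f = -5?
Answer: -25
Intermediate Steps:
r(U, k) = 5
s(Z) = -5 + Z**2 - 3*Z (s(Z) = (Z**2 - 3*Z) - 5 = -5 + Z**2 - 3*Z)
T = 5
10 + s(1)*T = 10 + (-5 + 1**2 - 3*1)*5 = 10 + (-5 + 1 - 3)*5 = 10 - 7*5 = 10 - 35 = -25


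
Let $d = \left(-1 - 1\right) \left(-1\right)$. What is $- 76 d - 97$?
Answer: $-249$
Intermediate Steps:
$d = 2$ ($d = \left(-2\right) \left(-1\right) = 2$)
$- 76 d - 97 = \left(-76\right) 2 - 97 = -152 - 97 = -249$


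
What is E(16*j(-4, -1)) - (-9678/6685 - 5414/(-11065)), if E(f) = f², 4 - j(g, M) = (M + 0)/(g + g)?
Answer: 56881949716/14793905 ≈ 3845.0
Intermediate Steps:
j(g, M) = 4 - M/(2*g) (j(g, M) = 4 - (M + 0)/(g + g) = 4 - M/(2*g))
E(16*j(-4, -1)) - (-9678/6685 - 5414/(-11065)) = (16*(4 - ½*(-1)/(-4)))² - (-9678/6685 - 5414/(-11065)) = (16*(4 - ½*(-1)*(-¼)))² - (-9678*1/6685 - 5414*(-1/11065)) = (16*(4 - ⅛))² - (-9678/6685 + 5414/11065) = (16*(31/8))² - 1*(-14178896/14793905) = 62² + 14178896/14793905 = 3844 + 14178896/14793905 = 56881949716/14793905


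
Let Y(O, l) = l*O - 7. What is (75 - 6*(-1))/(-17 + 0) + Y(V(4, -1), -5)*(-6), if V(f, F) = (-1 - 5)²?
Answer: 18993/17 ≈ 1117.2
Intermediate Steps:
V(f, F) = 36 (V(f, F) = (-6)² = 36)
Y(O, l) = -7 + O*l (Y(O, l) = O*l - 7 = -7 + O*l)
(75 - 6*(-1))/(-17 + 0) + Y(V(4, -1), -5)*(-6) = (75 - 6*(-1))/(-17 + 0) + (-7 + 36*(-5))*(-6) = (75 + 6)/(-17) + (-7 - 180)*(-6) = 81*(-1/17) - 187*(-6) = -81/17 + 1122 = 18993/17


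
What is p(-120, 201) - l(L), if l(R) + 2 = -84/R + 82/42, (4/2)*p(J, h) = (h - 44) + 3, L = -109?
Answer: 181465/2289 ≈ 79.277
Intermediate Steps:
p(J, h) = -41/2 + h/2 (p(J, h) = ((h - 44) + 3)/2 = ((-44 + h) + 3)/2 = (-41 + h)/2 = -41/2 + h/2)
l(R) = -1/21 - 84/R (l(R) = -2 + (-84/R + 82/42) = -2 + (-84/R + 82*(1/42)) = -2 + (-84/R + 41/21) = -2 + (41/21 - 84/R) = -1/21 - 84/R)
p(-120, 201) - l(L) = (-41/2 + (½)*201) - (-1764 - 1*(-109))/(21*(-109)) = (-41/2 + 201/2) - (-1)*(-1764 + 109)/(21*109) = 80 - (-1)*(-1655)/(21*109) = 80 - 1*1655/2289 = 80 - 1655/2289 = 181465/2289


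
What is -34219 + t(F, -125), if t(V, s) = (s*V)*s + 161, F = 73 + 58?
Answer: 2012817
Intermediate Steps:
F = 131
t(V, s) = 161 + V*s**2 (t(V, s) = (V*s)*s + 161 = V*s**2 + 161 = 161 + V*s**2)
-34219 + t(F, -125) = -34219 + (161 + 131*(-125)**2) = -34219 + (161 + 131*15625) = -34219 + (161 + 2046875) = -34219 + 2047036 = 2012817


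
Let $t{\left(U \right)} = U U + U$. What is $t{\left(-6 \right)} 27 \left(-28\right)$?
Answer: $-22680$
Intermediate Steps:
$t{\left(U \right)} = U + U^{2}$ ($t{\left(U \right)} = U^{2} + U = U + U^{2}$)
$t{\left(-6 \right)} 27 \left(-28\right) = - 6 \left(1 - 6\right) 27 \left(-28\right) = \left(-6\right) \left(-5\right) 27 \left(-28\right) = 30 \cdot 27 \left(-28\right) = 810 \left(-28\right) = -22680$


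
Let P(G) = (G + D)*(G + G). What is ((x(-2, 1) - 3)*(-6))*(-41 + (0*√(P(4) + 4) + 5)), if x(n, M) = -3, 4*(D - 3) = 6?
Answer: -1296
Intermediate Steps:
D = 9/2 (D = 3 + (¼)*6 = 3 + 3/2 = 9/2 ≈ 4.5000)
P(G) = 2*G*(9/2 + G) (P(G) = (G + 9/2)*(G + G) = (9/2 + G)*(2*G) = 2*G*(9/2 + G))
((x(-2, 1) - 3)*(-6))*(-41 + (0*√(P(4) + 4) + 5)) = ((-3 - 3)*(-6))*(-41 + (0*√(4*(9 + 2*4) + 4) + 5)) = (-6*(-6))*(-41 + (0*√(4*(9 + 8) + 4) + 5)) = 36*(-41 + (0*√(4*17 + 4) + 5)) = 36*(-41 + (0*√(68 + 4) + 5)) = 36*(-41 + (0*√72 + 5)) = 36*(-41 + (0*(6*√2) + 5)) = 36*(-41 + (0 + 5)) = 36*(-41 + 5) = 36*(-36) = -1296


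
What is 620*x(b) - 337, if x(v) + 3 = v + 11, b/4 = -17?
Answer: -37537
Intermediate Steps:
b = -68 (b = 4*(-17) = -68)
x(v) = 8 + v (x(v) = -3 + (v + 11) = -3 + (11 + v) = 8 + v)
620*x(b) - 337 = 620*(8 - 68) - 337 = 620*(-60) - 337 = -37200 - 337 = -37537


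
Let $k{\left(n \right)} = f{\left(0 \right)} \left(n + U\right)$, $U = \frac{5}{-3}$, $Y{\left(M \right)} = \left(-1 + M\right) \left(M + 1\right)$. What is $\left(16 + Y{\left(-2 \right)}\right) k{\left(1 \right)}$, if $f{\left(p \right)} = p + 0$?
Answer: $0$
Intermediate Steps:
$Y{\left(M \right)} = \left(1 + M\right) \left(-1 + M\right)$ ($Y{\left(M \right)} = \left(-1 + M\right) \left(1 + M\right) = \left(1 + M\right) \left(-1 + M\right)$)
$f{\left(p \right)} = p$
$U = - \frac{5}{3}$ ($U = 5 \left(- \frac{1}{3}\right) = - \frac{5}{3} \approx -1.6667$)
$k{\left(n \right)} = 0$ ($k{\left(n \right)} = 0 \left(n - \frac{5}{3}\right) = 0 \left(- \frac{5}{3} + n\right) = 0$)
$\left(16 + Y{\left(-2 \right)}\right) k{\left(1 \right)} = \left(16 - \left(1 - \left(-2\right)^{2}\right)\right) 0 = \left(16 + \left(-1 + 4\right)\right) 0 = \left(16 + 3\right) 0 = 19 \cdot 0 = 0$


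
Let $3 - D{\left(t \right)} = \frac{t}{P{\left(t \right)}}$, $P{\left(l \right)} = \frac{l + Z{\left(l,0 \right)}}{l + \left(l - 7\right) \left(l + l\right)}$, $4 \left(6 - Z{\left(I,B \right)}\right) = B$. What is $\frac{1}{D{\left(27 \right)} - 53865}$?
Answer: $- \frac{11}{602445} \approx -1.8259 \cdot 10^{-5}$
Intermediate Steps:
$Z{\left(I,B \right)} = 6 - \frac{B}{4}$
$P{\left(l \right)} = \frac{6 + l}{l + 2 l \left(-7 + l\right)}$ ($P{\left(l \right)} = \frac{l + \left(6 - 0\right)}{l + \left(l - 7\right) \left(l + l\right)} = \frac{l + \left(6 + 0\right)}{l + \left(-7 + l\right) 2 l} = \frac{l + 6}{l + 2 l \left(-7 + l\right)} = \frac{6 + l}{l + 2 l \left(-7 + l\right)}$)
$D{\left(t \right)} = 3 - \frac{t^{2} \left(-13 + 2 t\right)}{6 + t}$ ($D{\left(t \right)} = 3 - \frac{t}{\frac{1}{t} \frac{1}{-13 + 2 t} \left(6 + t\right)} = 3 - t \frac{t \left(-13 + 2 t\right)}{6 + t} = 3 - \frac{t^{2} \left(-13 + 2 t\right)}{6 + t}$)
$\frac{1}{D{\left(27 \right)} - 53865} = \frac{1}{\frac{18 + 3 \cdot 27 + 27^{2} \left(13 - 54\right)}{6 + 27} - 53865} = \frac{1}{\frac{18 + 81 + 729 \left(13 - 54\right)}{33} - 53865} = \frac{1}{\frac{18 + 81 + 729 \left(-41\right)}{33} - 53865} = \frac{1}{\frac{18 + 81 - 29889}{33} - 53865} = \frac{1}{\frac{1}{33} \left(-29790\right) - 53865} = \frac{1}{- \frac{9930}{11} - 53865} = \frac{1}{- \frac{602445}{11}} = - \frac{11}{602445}$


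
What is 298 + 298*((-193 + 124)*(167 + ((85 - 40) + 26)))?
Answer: -4893458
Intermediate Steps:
298 + 298*((-193 + 124)*(167 + ((85 - 40) + 26))) = 298 + 298*(-69*(167 + (45 + 26))) = 298 + 298*(-69*(167 + 71)) = 298 + 298*(-69*238) = 298 + 298*(-16422) = 298 - 4893756 = -4893458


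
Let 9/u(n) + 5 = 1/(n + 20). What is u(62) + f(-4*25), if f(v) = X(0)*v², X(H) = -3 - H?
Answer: -12270738/409 ≈ -30002.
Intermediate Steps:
u(n) = 9/(-5 + 1/(20 + n)) (u(n) = 9/(-5 + 1/(n + 20)) = 9/(-5 + 1/(20 + n)))
f(v) = -3*v² (f(v) = (-3 - 1*0)*v² = (-3 + 0)*v² = -3*v²)
u(62) + f(-4*25) = 9*(-20 - 1*62)/(99 + 5*62) - 3*(-4*25)² = 9*(-20 - 62)/(99 + 310) - 3*(-100)² = 9*(-82)/409 - 3*10000 = 9*(1/409)*(-82) - 30000 = -738/409 - 30000 = -12270738/409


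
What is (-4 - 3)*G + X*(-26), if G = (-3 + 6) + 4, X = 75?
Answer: -1999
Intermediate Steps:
G = 7 (G = 3 + 4 = 7)
(-4 - 3)*G + X*(-26) = (-4 - 3)*7 + 75*(-26) = -7*7 - 1950 = -49 - 1950 = -1999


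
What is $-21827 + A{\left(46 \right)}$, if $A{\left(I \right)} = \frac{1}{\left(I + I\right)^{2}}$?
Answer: $- \frac{184743727}{8464} \approx -21827.0$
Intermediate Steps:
$A{\left(I \right)} = \frac{1}{4 I^{2}}$ ($A{\left(I \right)} = \frac{1}{\left(2 I\right)^{2}} = \frac{1}{4 I^{2}}$)
$-21827 + A{\left(46 \right)} = -21827 + \frac{1}{4 \cdot 2116} = -21827 + \frac{1}{4} \cdot \frac{1}{2116} = -21827 + \frac{1}{8464} = - \frac{184743727}{8464}$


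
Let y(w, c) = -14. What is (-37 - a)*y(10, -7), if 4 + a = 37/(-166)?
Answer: 38087/83 ≈ 458.88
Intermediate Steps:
a = -701/166 (a = -4 + 37/(-166) = -4 + 37*(-1/166) = -4 - 37/166 = -701/166 ≈ -4.2229)
(-37 - a)*y(10, -7) = (-37 - 1*(-701/166))*(-14) = (-37 + 701/166)*(-14) = -5441/166*(-14) = 38087/83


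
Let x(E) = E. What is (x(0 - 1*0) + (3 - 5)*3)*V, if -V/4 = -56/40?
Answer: -168/5 ≈ -33.600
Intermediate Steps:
V = 28/5 (V = -(-224)/40 = -4*(-7/5) = 28/5 ≈ 5.6000)
(x(0 - 1*0) + (3 - 5)*3)*V = ((0 - 1*0) + (3 - 5)*3)*(28/5) = ((0 + 0) - 2*3)*(28/5) = (0 - 6)*(28/5) = -6*28/5 = -168/5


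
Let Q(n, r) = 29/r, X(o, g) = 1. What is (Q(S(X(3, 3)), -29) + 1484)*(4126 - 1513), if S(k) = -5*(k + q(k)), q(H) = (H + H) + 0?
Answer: 3875079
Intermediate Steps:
q(H) = 2*H (q(H) = 2*H + 0 = 2*H)
S(k) = -15*k (S(k) = -5*(k + 2*k) = -15*k)
(Q(S(X(3, 3)), -29) + 1484)*(4126 - 1513) = (29/(-29) + 1484)*(4126 - 1513) = (29*(-1/29) + 1484)*2613 = (-1 + 1484)*2613 = 1483*2613 = 3875079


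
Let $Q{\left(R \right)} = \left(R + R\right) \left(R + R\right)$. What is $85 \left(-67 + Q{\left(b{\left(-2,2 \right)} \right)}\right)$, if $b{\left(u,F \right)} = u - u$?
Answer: $-5695$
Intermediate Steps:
$b{\left(u,F \right)} = 0$
$Q{\left(R \right)} = 4 R^{2}$ ($Q{\left(R \right)} = 2 R 2 R = 4 R^{2}$)
$85 \left(-67 + Q{\left(b{\left(-2,2 \right)} \right)}\right) = 85 \left(-67 + 4 \cdot 0^{2}\right) = 85 \left(-67 + 4 \cdot 0\right) = 85 \left(-67 + 0\right) = 85 \left(-67\right) = -5695$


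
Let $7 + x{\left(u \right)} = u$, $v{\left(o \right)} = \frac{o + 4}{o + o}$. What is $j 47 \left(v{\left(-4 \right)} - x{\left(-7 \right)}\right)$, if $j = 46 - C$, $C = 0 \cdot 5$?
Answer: $30268$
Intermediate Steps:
$v{\left(o \right)} = \frac{4 + o}{2 o}$
$C = 0$
$x{\left(u \right)} = -7 + u$
$j = 46$ ($j = 46 - 0 = 46 + 0 = 46$)
$j 47 \left(v{\left(-4 \right)} - x{\left(-7 \right)}\right) = 46 \cdot 47 \left(\frac{4 - 4}{2 \left(-4\right)} - \left(-7 - 7\right)\right) = 2162 \left(\frac{1}{2} \left(- \frac{1}{4}\right) 0 - -14\right) = 2162 \left(0 + 14\right) = 2162 \cdot 14 = 30268$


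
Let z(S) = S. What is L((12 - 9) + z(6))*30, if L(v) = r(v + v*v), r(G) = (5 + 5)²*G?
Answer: 270000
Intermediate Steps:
r(G) = 100*G (r(G) = 10²*G = 100*G)
L(v) = 100*v + 100*v² (L(v) = 100*(v + v*v) = 100*(v + v²) = 100*v + 100*v²)
L((12 - 9) + z(6))*30 = (100*((12 - 9) + 6)*(1 + ((12 - 9) + 6)))*30 = (100*(3 + 6)*(1 + (3 + 6)))*30 = (100*9*(1 + 9))*30 = (100*9*10)*30 = 9000*30 = 270000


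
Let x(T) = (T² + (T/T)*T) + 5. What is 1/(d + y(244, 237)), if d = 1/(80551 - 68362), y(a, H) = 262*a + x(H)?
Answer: 12189/1466812072 ≈ 8.3099e-6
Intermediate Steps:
x(T) = 5 + T + T² (x(T) = (T² + 1*T) + 5 = (T² + T) + 5 = (T + T²) + 5 = 5 + T + T²)
y(a, H) = 5 + H + H² + 262*a (y(a, H) = 262*a + (5 + H + H²) = 5 + H + H² + 262*a)
d = 1/12189 ≈ 8.2041e-5
1/(d + y(244, 237)) = 1/(1/12189 + (5 + 237 + 237² + 262*244)) = 1/(1/12189 + (5 + 237 + 56169 + 63928)) = 1/(1/12189 + 120339) = 1/(1466812072/12189) = 12189/1466812072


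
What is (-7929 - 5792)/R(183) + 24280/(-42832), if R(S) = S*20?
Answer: -42285167/9797820 ≈ -4.3158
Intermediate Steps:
R(S) = 20*S
(-7929 - 5792)/R(183) + 24280/(-42832) = (-7929 - 5792)/((20*183)) + 24280/(-42832) = -13721/3660 + 24280*(-1/42832) = -13721*1/3660 - 3035/5354 = -13721/3660 - 3035/5354 = -42285167/9797820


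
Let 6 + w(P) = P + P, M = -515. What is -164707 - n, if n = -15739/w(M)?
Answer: -170652191/1036 ≈ -1.6472e+5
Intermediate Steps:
w(P) = -6 + 2*P (w(P) = -6 + (P + P) = -6 + 2*P)
n = 15739/1036 (n = -15739/(-6 + 2*(-515)) = -15739/(-6 - 1030) = -15739/(-1036) = -15739*(-1/1036) = 15739/1036 ≈ 15.192)
-164707 - n = -164707 - 1*15739/1036 = -164707 - 15739/1036 = -170652191/1036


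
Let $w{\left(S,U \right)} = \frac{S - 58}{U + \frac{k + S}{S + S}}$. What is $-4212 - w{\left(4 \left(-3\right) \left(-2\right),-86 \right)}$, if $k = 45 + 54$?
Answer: $- \frac{5623564}{1335} \approx -4212.4$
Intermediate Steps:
$k = 99$
$w{\left(S,U \right)} = \frac{-58 + S}{U + \frac{99 + S}{2 S}}$ ($w{\left(S,U \right)} = \frac{S - 58}{U + \frac{99 + S}{S + S}} = \frac{-58 + S}{U + \frac{99 + S}{2 S}}$)
$-4212 - w{\left(4 \left(-3\right) \left(-2\right),-86 \right)} = -4212 - \frac{2 \cdot 4 \left(-3\right) \left(-2\right) \left(-58 + 4 \left(-3\right) \left(-2\right)\right)}{99 + 4 \left(-3\right) \left(-2\right) + 2 \cdot 4 \left(-3\right) \left(-2\right) \left(-86\right)} = -4212 - \frac{2 \left(\left(-12\right) \left(-2\right)\right) \left(-58 - -24\right)}{99 - -24 + 2 \left(\left(-12\right) \left(-2\right)\right) \left(-86\right)} = -4212 - 2 \cdot 24 \frac{1}{99 + 24 + 2 \cdot 24 \left(-86\right)} \left(-58 + 24\right) = -4212 - 2 \cdot 24 \frac{1}{99 + 24 - 4128} \left(-34\right) = -4212 - 2 \cdot 24 \frac{1}{-4005} \left(-34\right) = -4212 - 2 \cdot 24 \left(- \frac{1}{4005}\right) \left(-34\right) = -4212 - \frac{544}{1335} = - \frac{5623564}{1335}$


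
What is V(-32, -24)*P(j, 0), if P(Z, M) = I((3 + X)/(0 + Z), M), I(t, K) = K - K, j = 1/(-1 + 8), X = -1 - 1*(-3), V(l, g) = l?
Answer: 0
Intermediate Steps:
X = 2 (X = -1 + 3 = 2)
j = ⅐ (j = 1/7 = ⅐ ≈ 0.14286)
I(t, K) = 0
P(Z, M) = 0
V(-32, -24)*P(j, 0) = -32*0 = 0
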